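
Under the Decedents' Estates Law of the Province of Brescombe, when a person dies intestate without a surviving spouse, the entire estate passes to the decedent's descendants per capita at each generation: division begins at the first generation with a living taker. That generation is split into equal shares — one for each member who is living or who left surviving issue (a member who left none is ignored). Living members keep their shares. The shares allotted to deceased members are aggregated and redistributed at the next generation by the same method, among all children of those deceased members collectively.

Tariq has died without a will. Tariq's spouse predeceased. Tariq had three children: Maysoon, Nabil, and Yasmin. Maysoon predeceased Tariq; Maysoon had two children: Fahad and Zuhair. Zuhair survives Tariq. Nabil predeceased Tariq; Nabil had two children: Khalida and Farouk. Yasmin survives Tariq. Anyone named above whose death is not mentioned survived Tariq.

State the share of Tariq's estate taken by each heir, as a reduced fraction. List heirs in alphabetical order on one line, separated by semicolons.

There is no surviving spouse, so the entire estate passes to Tariq's descendants per capita at each generation.
At generation 1 (Maysoon, Nabil, Yasmin) there are 3 shares of (1)/3 = 1/3 each.
Living: Yasmin — each takes 1/3.
Deceased: Maysoon and Nabil. Their combined 2/3 is pooled and carried to generation 2.
At generation 2 (Fahad, Zuhair, Khalida, Farouk) there are 4 shares of (2/3)/4 = 1/6 each.
Living: Fahad, Zuhair, Khalida, and Farouk — each takes 1/6.

Fahad 1/6; Farouk 1/6; Khalida 1/6; Yasmin 1/3; Zuhair 1/6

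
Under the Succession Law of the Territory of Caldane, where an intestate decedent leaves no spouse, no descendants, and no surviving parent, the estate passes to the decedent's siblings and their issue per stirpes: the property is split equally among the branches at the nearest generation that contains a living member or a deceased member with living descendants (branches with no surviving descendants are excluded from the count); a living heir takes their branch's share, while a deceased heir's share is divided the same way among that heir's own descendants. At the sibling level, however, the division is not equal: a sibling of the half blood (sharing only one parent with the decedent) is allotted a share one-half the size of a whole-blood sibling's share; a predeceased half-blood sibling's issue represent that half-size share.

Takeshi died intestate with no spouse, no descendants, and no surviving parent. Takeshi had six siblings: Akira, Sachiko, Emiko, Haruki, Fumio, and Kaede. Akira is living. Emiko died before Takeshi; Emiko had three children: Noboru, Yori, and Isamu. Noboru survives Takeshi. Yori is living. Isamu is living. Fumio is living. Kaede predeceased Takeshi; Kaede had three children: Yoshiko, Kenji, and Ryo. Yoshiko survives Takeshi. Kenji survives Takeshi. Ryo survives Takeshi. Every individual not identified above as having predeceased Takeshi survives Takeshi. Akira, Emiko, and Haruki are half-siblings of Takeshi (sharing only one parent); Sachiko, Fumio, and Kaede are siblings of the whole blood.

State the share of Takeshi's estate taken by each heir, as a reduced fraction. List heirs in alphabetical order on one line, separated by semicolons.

No spouse, descendants, or parent survives, so the estate passes to Takeshi's siblings per stirpes.
Half-blood siblings count for one-half the weight of whole-blood siblings at the initial division.
Dividing 1 in proportion to weights (total weight 9/2): Akira (weight 1/2) → 1/9; Sachiko (weight 1) → 2/9; Emiko (weight 1/2) → 1/9; Haruki (weight 1/2) → 1/9; Fumio (weight 1) → 2/9; Kaede (weight 1) → 2/9.
Akira is living and takes 1/9.
Sachiko is living and takes 2/9.
Emiko predeceased; the 1/9 allotted to Emiko's branch passes to Emiko's issue by representation.
The 1/9 is divided into 3 equal shares of 1/27 among Noboru, Yori, Isamu.
Noboru is living and takes 1/27.
Yori is living and takes 1/27.
Isamu is living and takes 1/27.
Haruki is living and takes 1/9.
Fumio is living and takes 2/9.
Kaede predeceased; the 2/9 allotted to Kaede's branch passes to Kaede's issue by representation.
The 2/9 is divided into 3 equal shares of 2/27 among Yoshiko, Kenji, Ryo.
Yoshiko is living and takes 2/27.
Kenji is living and takes 2/27.
Ryo is living and takes 2/27.

Akira 1/9; Fumio 2/9; Haruki 1/9; Isamu 1/27; Kenji 2/27; Noboru 1/27; Ryo 2/27; Sachiko 2/9; Yori 1/27; Yoshiko 2/27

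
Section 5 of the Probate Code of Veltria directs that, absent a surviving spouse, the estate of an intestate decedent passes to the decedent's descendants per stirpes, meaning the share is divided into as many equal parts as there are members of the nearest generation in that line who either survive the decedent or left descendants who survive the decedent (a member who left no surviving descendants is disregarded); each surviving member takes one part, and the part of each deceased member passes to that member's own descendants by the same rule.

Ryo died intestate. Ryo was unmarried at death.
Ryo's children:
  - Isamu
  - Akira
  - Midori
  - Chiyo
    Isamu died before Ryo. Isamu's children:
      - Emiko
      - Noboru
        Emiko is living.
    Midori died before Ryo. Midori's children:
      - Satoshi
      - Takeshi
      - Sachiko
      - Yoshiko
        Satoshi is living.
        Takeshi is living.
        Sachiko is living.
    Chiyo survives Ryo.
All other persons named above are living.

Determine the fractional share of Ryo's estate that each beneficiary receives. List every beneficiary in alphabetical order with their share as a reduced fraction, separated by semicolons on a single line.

There is no surviving spouse, so the entire estate passes to Ryo's descendants per stirpes.
The estate is divided into 4 equal shares of 1/4 among Isamu, Akira, Midori, Chiyo.
Isamu predeceased; the 1/4 allotted to Isamu's branch passes to Isamu's issue by representation.
The 1/4 is divided into 2 equal shares of 1/8 among Emiko, Noboru.
Emiko is living and takes 1/8.
Noboru is living and takes 1/8.
Akira is living and takes 1/4.
Midori predeceased; the 1/4 allotted to Midori's branch passes to Midori's issue by representation.
The 1/4 is divided into 4 equal shares of 1/16 among Satoshi, Takeshi, Sachiko, Yoshiko.
Satoshi is living and takes 1/16.
Takeshi is living and takes 1/16.
Sachiko is living and takes 1/16.
Yoshiko is living and takes 1/16.
Chiyo is living and takes 1/4.

Akira 1/4; Chiyo 1/4; Emiko 1/8; Noboru 1/8; Sachiko 1/16; Satoshi 1/16; Takeshi 1/16; Yoshiko 1/16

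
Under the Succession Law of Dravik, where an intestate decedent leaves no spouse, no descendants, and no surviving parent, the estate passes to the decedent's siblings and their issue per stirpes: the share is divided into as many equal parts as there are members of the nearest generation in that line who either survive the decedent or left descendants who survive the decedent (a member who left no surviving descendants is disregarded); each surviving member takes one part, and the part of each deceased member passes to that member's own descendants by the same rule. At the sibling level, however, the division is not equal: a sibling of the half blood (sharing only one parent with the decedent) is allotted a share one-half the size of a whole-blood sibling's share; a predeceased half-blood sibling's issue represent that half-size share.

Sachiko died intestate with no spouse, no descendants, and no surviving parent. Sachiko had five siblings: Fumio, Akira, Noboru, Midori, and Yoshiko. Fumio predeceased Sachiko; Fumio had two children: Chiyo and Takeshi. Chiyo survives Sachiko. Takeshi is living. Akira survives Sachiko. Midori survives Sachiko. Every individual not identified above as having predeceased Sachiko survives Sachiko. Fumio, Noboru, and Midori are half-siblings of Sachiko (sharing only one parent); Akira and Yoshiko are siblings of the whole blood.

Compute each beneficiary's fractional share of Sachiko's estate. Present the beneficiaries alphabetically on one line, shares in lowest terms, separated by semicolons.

Akira 2/7; Chiyo 1/14; Midori 1/7; Noboru 1/7; Takeshi 1/14; Yoshiko 2/7

No spouse, descendants, or parent survives, so the estate passes to Sachiko's siblings per stirpes.
Half-blood siblings count for one-half the weight of whole-blood siblings at the initial division.
Dividing 1 in proportion to weights (total weight 7/2): Fumio (weight 1/2) → 1/7; Akira (weight 1) → 2/7; Noboru (weight 1/2) → 1/7; Midori (weight 1/2) → 1/7; Yoshiko (weight 1) → 2/7.
Fumio predeceased; the 1/7 allotted to Fumio's branch passes to Fumio's issue by representation.
The 1/7 is divided into 2 equal shares of 1/14 among Chiyo, Takeshi.
Chiyo is living and takes 1/14.
Takeshi is living and takes 1/14.
Akira is living and takes 2/7.
Noboru is living and takes 1/7.
Midori is living and takes 1/7.
Yoshiko is living and takes 2/7.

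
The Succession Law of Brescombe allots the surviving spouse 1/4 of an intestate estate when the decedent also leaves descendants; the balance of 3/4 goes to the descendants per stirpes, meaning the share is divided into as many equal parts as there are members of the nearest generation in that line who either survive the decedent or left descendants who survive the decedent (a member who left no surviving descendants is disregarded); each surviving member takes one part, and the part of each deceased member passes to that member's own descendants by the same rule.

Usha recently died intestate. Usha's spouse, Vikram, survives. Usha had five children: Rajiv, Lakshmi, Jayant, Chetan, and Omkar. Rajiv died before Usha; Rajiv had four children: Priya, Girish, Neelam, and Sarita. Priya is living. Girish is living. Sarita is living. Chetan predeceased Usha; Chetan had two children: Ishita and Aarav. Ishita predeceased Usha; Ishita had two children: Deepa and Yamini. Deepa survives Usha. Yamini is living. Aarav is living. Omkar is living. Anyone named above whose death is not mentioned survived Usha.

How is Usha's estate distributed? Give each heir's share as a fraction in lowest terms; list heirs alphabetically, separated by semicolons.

Aarav 3/40; Deepa 3/80; Girish 3/80; Jayant 3/20; Lakshmi 3/20; Neelam 3/80; Omkar 3/20; Priya 3/80; Sarita 3/80; Vikram 1/4; Yamini 3/80

Vikram, as surviving spouse, takes 1/4.
The remaining 3/4 passes to Usha's descendants per stirpes.
The 3/4 is divided into 5 equal shares of 3/20 among Rajiv, Lakshmi, Jayant, Chetan, Omkar.
Rajiv predeceased; the 3/20 allotted to Rajiv's branch passes to Rajiv's issue by representation.
The 3/20 is divided into 4 equal shares of 3/80 among Priya, Girish, Neelam, Sarita.
Priya is living and takes 3/80.
Girish is living and takes 3/80.
Neelam is living and takes 3/80.
Sarita is living and takes 3/80.
Lakshmi is living and takes 3/20.
Jayant is living and takes 3/20.
Chetan predeceased; the 3/20 allotted to Chetan's branch passes to Chetan's issue by representation.
The 3/20 is divided into 2 equal shares of 3/40 among Ishita, Aarav.
Ishita predeceased; the 3/40 allotted to Ishita's branch passes to Ishita's issue by representation.
The 3/40 is divided into 2 equal shares of 3/80 among Deepa, Yamini.
Deepa is living and takes 3/80.
Yamini is living and takes 3/80.
Aarav is living and takes 3/40.
Omkar is living and takes 3/20.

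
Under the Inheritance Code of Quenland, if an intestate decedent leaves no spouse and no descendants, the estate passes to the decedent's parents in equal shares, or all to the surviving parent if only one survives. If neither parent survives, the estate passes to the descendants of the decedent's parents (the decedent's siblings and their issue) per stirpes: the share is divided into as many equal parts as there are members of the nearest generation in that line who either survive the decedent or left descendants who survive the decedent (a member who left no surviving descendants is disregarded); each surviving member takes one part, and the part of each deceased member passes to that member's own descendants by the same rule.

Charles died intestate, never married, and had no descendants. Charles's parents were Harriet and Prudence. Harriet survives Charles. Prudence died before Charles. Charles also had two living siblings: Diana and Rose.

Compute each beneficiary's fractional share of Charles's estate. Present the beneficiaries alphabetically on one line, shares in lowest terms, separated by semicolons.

Harriet 1

Only one parent, Harriet, survives, so Harriet takes the entire estate. The siblings take nothing because a surviving parent has priority.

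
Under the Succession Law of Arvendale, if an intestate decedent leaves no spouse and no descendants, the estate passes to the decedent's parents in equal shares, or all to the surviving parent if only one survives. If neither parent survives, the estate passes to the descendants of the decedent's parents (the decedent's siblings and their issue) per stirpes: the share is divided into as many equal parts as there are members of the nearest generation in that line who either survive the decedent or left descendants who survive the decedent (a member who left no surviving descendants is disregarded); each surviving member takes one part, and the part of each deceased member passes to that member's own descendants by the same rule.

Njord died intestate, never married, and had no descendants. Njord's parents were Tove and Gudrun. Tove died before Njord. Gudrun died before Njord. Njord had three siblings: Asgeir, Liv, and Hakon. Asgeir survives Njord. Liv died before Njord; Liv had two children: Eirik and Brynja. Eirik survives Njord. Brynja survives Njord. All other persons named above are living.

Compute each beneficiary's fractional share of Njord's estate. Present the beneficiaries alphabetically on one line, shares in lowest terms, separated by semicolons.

Neither parent survives and there are no descendants, so the estate passes to Njord's siblings and their issue per stirpes.
The estate is divided into 3 equal shares of 1/3 among Asgeir, Liv, Hakon.
Asgeir is living and takes 1/3.
Liv predeceased; the 1/3 allotted to Liv's branch passes to Liv's issue by representation.
The 1/3 is divided into 2 equal shares of 1/6 among Eirik, Brynja.
Eirik is living and takes 1/6.
Brynja is living and takes 1/6.
Hakon is living and takes 1/3.

Asgeir 1/3; Brynja 1/6; Eirik 1/6; Hakon 1/3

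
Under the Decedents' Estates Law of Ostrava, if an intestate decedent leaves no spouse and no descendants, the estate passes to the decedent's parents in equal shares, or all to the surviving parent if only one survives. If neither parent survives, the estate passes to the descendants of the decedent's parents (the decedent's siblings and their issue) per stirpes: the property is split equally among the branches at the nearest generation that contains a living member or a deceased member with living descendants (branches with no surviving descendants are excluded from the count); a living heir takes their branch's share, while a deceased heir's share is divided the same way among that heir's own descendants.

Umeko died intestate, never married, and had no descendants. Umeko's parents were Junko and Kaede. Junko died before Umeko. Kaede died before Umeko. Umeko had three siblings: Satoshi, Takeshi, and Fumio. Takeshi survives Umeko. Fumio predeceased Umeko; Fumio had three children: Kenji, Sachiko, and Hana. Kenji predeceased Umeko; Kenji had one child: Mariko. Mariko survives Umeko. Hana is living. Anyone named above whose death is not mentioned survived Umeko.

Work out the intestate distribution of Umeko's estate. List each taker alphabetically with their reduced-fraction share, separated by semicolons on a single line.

Hana 1/9; Mariko 1/9; Sachiko 1/9; Satoshi 1/3; Takeshi 1/3

Neither parent survives and there are no descendants, so the estate passes to Umeko's siblings and their issue per stirpes.
The estate is divided into 3 equal shares of 1/3 among Satoshi, Takeshi, Fumio.
Satoshi is living and takes 1/3.
Takeshi is living and takes 1/3.
Fumio predeceased; the 1/3 allotted to Fumio's branch passes to Fumio's issue by representation.
The 1/3 is divided into 3 equal shares of 1/9 among Kenji, Sachiko, Hana.
Kenji predeceased; the 1/9 allotted to Kenji's branch passes to Kenji's issue by representation.
Mariko is the sole taker at this level and receives the full 1/9.
Sachiko is living and takes 1/9.
Hana is living and takes 1/9.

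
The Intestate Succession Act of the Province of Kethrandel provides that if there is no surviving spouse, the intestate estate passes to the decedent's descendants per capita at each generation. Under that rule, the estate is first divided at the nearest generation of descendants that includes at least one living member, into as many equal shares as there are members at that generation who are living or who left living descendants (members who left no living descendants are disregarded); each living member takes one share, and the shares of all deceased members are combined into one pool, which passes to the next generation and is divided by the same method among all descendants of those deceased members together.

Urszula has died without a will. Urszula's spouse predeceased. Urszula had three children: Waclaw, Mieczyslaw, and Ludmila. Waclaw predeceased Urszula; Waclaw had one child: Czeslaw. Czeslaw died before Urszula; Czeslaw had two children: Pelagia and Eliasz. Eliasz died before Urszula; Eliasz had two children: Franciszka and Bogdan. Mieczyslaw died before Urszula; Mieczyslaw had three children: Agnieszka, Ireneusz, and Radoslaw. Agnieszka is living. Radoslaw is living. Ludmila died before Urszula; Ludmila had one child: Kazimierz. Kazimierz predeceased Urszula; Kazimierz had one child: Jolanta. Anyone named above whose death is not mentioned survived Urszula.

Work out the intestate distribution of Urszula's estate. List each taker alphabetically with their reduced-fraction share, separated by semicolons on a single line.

There is no surviving spouse, so the entire estate passes to Urszula's descendants per capita at each generation.
No one at generation 1 (Waclaw, Mieczyslaw, Ludmila) is living; moving to the next generation.
At generation 2 (Czeslaw, Agnieszka, Ireneusz, Radoslaw, Kazimierz) there are 5 shares of (1)/5 = 1/5 each.
Living: Agnieszka, Ireneusz, and Radoslaw — each takes 1/5.
Deceased: Czeslaw and Kazimierz. Their combined 2/5 is pooled and carried to generation 3.
At generation 3 (Pelagia, Eliasz, Jolanta) there are 3 shares of (2/5)/3 = 2/15 each.
Living: Pelagia and Jolanta — each takes 2/15.
Deceased: Eliasz. That 2/15 share is carried to generation 4.
At generation 4 (Franciszka, Bogdan) there are 2 shares of (2/15)/2 = 1/15 each.
Living: Franciszka and Bogdan — each takes 1/15.

Agnieszka 1/5; Bogdan 1/15; Franciszka 1/15; Ireneusz 1/5; Jolanta 2/15; Pelagia 2/15; Radoslaw 1/5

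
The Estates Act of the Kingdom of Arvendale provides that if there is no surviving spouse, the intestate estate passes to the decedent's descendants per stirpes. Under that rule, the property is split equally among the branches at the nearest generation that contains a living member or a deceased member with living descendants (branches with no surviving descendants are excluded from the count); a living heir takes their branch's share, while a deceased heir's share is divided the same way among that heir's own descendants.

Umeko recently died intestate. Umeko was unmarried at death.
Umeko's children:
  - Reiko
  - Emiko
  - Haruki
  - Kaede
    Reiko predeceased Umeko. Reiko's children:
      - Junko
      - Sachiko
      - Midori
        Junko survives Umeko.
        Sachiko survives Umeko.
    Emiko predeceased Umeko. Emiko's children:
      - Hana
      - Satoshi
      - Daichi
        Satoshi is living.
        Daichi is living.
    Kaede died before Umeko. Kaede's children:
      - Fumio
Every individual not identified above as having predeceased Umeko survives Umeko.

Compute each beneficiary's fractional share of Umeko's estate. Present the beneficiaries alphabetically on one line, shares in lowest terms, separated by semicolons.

There is no surviving spouse, so the entire estate passes to Umeko's descendants per stirpes.
The estate is divided into 4 equal shares of 1/4 among Reiko, Emiko, Haruki, Kaede.
Reiko predeceased; the 1/4 allotted to Reiko's branch passes to Reiko's issue by representation.
The 1/4 is divided into 3 equal shares of 1/12 among Junko, Sachiko, Midori.
Junko is living and takes 1/12.
Sachiko is living and takes 1/12.
Midori is living and takes 1/12.
Emiko predeceased; the 1/4 allotted to Emiko's branch passes to Emiko's issue by representation.
The 1/4 is divided into 3 equal shares of 1/12 among Hana, Satoshi, Daichi.
Hana is living and takes 1/12.
Satoshi is living and takes 1/12.
Daichi is living and takes 1/12.
Haruki is living and takes 1/4.
Kaede predeceased; the 1/4 allotted to Kaede's branch passes to Kaede's issue by representation.
Fumio is the sole taker at this level and receives the full 1/4.

Daichi 1/12; Fumio 1/4; Hana 1/12; Haruki 1/4; Junko 1/12; Midori 1/12; Sachiko 1/12; Satoshi 1/12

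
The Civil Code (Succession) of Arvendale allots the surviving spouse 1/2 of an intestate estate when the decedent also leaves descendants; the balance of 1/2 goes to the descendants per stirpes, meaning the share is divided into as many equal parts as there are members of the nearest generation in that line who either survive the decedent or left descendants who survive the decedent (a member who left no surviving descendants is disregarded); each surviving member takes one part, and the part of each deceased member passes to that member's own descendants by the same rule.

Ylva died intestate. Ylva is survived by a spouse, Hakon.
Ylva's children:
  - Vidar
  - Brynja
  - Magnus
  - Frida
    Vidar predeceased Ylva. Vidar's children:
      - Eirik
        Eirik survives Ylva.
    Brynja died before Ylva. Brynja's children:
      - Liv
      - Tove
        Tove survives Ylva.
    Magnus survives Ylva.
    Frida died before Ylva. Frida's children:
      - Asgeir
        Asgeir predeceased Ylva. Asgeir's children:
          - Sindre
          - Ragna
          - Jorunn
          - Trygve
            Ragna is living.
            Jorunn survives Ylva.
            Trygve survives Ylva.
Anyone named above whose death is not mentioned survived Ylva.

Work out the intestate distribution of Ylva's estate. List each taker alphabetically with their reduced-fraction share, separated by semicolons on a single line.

Hakon, as surviving spouse, takes 1/2.
The remaining 1/2 passes to Ylva's descendants per stirpes.
The 1/2 is divided into 4 equal shares of 1/8 among Vidar, Brynja, Magnus, Frida.
Vidar predeceased; the 1/8 allotted to Vidar's branch passes to Vidar's issue by representation.
Eirik is the sole taker at this level and receives the full 1/8.
Brynja predeceased; the 1/8 allotted to Brynja's branch passes to Brynja's issue by representation.
The 1/8 is divided into 2 equal shares of 1/16 among Liv, Tove.
Liv is living and takes 1/16.
Tove is living and takes 1/16.
Magnus is living and takes 1/8.
Frida predeceased; the 1/8 allotted to Frida's branch passes to Frida's issue by representation.
Asgeir's line is the sole branch at this level, so the full 1/8 passes to Asgeir's issue by representation.
The 1/8 is divided into 4 equal shares of 1/32 among Sindre, Ragna, Jorunn, Trygve.
Sindre is living and takes 1/32.
Ragna is living and takes 1/32.
Jorunn is living and takes 1/32.
Trygve is living and takes 1/32.

Eirik 1/8; Hakon 1/2; Jorunn 1/32; Liv 1/16; Magnus 1/8; Ragna 1/32; Sindre 1/32; Tove 1/16; Trygve 1/32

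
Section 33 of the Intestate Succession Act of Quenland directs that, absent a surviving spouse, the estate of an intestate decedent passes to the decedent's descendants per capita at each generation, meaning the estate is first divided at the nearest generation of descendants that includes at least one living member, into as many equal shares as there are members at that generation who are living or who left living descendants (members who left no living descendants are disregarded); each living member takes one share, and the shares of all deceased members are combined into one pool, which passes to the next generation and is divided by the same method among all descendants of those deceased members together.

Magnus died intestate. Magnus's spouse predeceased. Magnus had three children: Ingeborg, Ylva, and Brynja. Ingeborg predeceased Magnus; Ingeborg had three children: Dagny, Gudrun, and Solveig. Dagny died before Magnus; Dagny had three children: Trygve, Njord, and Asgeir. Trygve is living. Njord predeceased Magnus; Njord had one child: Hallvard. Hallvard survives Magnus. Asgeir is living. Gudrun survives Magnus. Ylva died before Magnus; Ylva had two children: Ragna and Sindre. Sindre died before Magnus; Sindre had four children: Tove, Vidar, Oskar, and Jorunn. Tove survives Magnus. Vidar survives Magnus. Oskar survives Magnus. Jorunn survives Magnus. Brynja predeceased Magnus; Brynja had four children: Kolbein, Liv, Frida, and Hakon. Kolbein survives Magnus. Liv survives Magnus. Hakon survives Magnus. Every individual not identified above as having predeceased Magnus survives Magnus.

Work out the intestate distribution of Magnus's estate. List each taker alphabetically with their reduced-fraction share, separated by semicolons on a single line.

Asgeir 2/63; Frida 1/9; Gudrun 1/9; Hakon 1/9; Hallvard 2/63; Jorunn 2/63; Kolbein 1/9; Liv 1/9; Oskar 2/63; Ragna 1/9; Solveig 1/9; Tove 2/63; Trygve 2/63; Vidar 2/63

There is no surviving spouse, so the entire estate passes to Magnus's descendants per capita at each generation.
No one at generation 1 (Ingeborg, Ylva, Brynja) is living; moving to the next generation.
At generation 2 (Dagny, Gudrun, Solveig, Ragna, Sindre, Kolbein, Liv, Frida, Hakon) there are 9 shares of (1)/9 = 1/9 each.
Living: Gudrun, Solveig, Ragna, Kolbein, Liv, Frida, and Hakon — each takes 1/9.
Deceased: Dagny and Sindre. Their combined 2/9 is pooled and carried to generation 3.
At generation 3 (Trygve, Njord, Asgeir, Tove, Vidar, Oskar, Jorunn) there are 7 shares of (2/9)/7 = 2/63 each.
Living: Trygve, Asgeir, Tove, Vidar, Oskar, and Jorunn — each takes 2/63.
Deceased: Njord. That 2/63 share is carried to generation 4.
At generation 4 (Hallvard) there are 1 shares of (2/63)/1 = 2/63 each.
Living: Hallvard — each takes 2/63.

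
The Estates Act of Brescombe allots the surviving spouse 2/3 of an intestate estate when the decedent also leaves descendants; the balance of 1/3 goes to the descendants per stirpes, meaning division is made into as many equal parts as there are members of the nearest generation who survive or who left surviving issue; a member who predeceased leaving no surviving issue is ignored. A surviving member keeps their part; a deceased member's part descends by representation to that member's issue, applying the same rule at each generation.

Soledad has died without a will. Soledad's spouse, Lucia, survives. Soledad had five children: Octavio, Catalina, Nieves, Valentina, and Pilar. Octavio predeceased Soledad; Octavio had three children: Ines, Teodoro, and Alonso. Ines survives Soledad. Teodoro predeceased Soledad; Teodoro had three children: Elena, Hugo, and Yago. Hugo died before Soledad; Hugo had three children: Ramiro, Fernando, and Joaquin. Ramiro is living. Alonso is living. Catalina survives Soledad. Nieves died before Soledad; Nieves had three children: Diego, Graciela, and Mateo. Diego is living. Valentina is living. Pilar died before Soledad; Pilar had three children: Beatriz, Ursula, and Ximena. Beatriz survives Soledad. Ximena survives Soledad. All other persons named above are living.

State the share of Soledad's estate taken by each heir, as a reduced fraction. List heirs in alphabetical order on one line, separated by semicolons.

Alonso 1/45; Beatriz 1/45; Catalina 1/15; Diego 1/45; Elena 1/135; Fernando 1/405; Graciela 1/45; Ines 1/45; Joaquin 1/405; Lucia 2/3; Mateo 1/45; Ramiro 1/405; Ursula 1/45; Valentina 1/15; Ximena 1/45; Yago 1/135

Lucia, as surviving spouse, takes 2/3.
The remaining 1/3 passes to Soledad's descendants per stirpes.
The 1/3 is divided into 5 equal shares of 1/15 among Octavio, Catalina, Nieves, Valentina, Pilar.
Octavio predeceased; the 1/15 allotted to Octavio's branch passes to Octavio's issue by representation.
The 1/15 is divided into 3 equal shares of 1/45 among Ines, Teodoro, Alonso.
Ines is living and takes 1/45.
Teodoro predeceased; the 1/45 allotted to Teodoro's branch passes to Teodoro's issue by representation.
The 1/45 is divided into 3 equal shares of 1/135 among Elena, Hugo, Yago.
Elena is living and takes 1/135.
Hugo predeceased; the 1/135 allotted to Hugo's branch passes to Hugo's issue by representation.
The 1/135 is divided into 3 equal shares of 1/405 among Ramiro, Fernando, Joaquin.
Ramiro is living and takes 1/405.
Fernando is living and takes 1/405.
Joaquin is living and takes 1/405.
Yago is living and takes 1/135.
Alonso is living and takes 1/45.
Catalina is living and takes 1/15.
Nieves predeceased; the 1/15 allotted to Nieves's branch passes to Nieves's issue by representation.
The 1/15 is divided into 3 equal shares of 1/45 among Diego, Graciela, Mateo.
Diego is living and takes 1/45.
Graciela is living and takes 1/45.
Mateo is living and takes 1/45.
Valentina is living and takes 1/15.
Pilar predeceased; the 1/15 allotted to Pilar's branch passes to Pilar's issue by representation.
The 1/15 is divided into 3 equal shares of 1/45 among Beatriz, Ursula, Ximena.
Beatriz is living and takes 1/45.
Ursula is living and takes 1/45.
Ximena is living and takes 1/45.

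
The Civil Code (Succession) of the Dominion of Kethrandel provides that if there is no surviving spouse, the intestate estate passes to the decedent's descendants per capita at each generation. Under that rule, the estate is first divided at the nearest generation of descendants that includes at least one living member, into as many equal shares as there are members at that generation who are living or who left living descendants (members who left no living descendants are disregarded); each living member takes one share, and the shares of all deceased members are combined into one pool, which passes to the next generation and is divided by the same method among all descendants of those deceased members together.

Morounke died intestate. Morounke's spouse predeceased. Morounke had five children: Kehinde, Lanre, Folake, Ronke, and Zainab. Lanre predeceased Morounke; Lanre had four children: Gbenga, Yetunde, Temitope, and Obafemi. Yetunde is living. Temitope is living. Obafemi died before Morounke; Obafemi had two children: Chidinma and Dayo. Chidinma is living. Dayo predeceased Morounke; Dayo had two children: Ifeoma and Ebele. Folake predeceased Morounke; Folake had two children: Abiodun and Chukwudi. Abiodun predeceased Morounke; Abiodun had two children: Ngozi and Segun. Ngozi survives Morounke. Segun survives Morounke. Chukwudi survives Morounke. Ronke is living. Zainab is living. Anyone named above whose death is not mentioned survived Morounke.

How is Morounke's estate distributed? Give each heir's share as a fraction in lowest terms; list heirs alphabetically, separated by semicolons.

There is no surviving spouse, so the entire estate passes to Morounke's descendants per capita at each generation.
At generation 1 (Kehinde, Lanre, Folake, Ronke, Zainab) there are 5 shares of (1)/5 = 1/5 each.
Living: Kehinde, Ronke, and Zainab — each takes 1/5.
Deceased: Lanre and Folake. Their combined 2/5 is pooled and carried to generation 2.
At generation 2 (Gbenga, Yetunde, Temitope, Obafemi, Abiodun, Chukwudi) there are 6 shares of (2/5)/6 = 1/15 each.
Living: Gbenga, Yetunde, Temitope, and Chukwudi — each takes 1/15.
Deceased: Obafemi and Abiodun. Their combined 2/15 is pooled and carried to generation 3.
At generation 3 (Chidinma, Dayo, Ngozi, Segun) there are 4 shares of (2/15)/4 = 1/30 each.
Living: Chidinma, Ngozi, and Segun — each takes 1/30.
Deceased: Dayo. That 1/30 share is carried to generation 4.
At generation 4 (Ifeoma, Ebele) there are 2 shares of (1/30)/2 = 1/60 each.
Living: Ifeoma and Ebele — each takes 1/60.

Chidinma 1/30; Chukwudi 1/15; Ebele 1/60; Gbenga 1/15; Ifeoma 1/60; Kehinde 1/5; Ngozi 1/30; Ronke 1/5; Segun 1/30; Temitope 1/15; Yetunde 1/15; Zainab 1/5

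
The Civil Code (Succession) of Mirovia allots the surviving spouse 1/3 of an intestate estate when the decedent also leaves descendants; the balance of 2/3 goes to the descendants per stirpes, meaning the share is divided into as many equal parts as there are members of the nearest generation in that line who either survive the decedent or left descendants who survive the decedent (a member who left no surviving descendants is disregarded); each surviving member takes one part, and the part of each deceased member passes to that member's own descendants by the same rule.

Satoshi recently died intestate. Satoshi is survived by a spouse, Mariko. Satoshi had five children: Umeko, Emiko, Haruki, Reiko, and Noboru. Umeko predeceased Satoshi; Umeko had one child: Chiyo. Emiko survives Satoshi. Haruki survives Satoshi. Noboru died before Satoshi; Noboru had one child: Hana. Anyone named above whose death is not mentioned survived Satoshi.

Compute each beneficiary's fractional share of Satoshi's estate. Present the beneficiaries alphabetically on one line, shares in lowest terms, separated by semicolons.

Chiyo 2/15; Emiko 2/15; Hana 2/15; Haruki 2/15; Mariko 1/3; Reiko 2/15

Mariko, as surviving spouse, takes 1/3.
The remaining 2/3 passes to Satoshi's descendants per stirpes.
The 2/3 is divided into 5 equal shares of 2/15 among Umeko, Emiko, Haruki, Reiko, Noboru.
Umeko predeceased; the 2/15 allotted to Umeko's branch passes to Umeko's issue by representation.
Chiyo is the sole taker at this level and receives the full 2/15.
Emiko is living and takes 2/15.
Haruki is living and takes 2/15.
Reiko is living and takes 2/15.
Noboru predeceased; the 2/15 allotted to Noboru's branch passes to Noboru's issue by representation.
Hana is the sole taker at this level and receives the full 2/15.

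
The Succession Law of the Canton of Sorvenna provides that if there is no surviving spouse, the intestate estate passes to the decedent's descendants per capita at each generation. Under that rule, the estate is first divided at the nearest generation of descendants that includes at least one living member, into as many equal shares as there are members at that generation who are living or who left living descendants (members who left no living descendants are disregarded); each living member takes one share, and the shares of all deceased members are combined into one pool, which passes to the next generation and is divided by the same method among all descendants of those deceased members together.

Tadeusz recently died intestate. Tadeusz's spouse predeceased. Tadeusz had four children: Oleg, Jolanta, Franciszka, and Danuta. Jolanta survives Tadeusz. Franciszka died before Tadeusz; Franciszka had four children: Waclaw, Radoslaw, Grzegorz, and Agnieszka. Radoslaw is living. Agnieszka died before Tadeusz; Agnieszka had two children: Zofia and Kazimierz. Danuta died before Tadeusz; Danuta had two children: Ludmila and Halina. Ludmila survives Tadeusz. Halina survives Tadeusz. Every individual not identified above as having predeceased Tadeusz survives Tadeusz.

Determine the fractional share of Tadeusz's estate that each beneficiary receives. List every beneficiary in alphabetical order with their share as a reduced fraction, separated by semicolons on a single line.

There is no surviving spouse, so the entire estate passes to Tadeusz's descendants per capita at each generation.
At generation 1 (Oleg, Jolanta, Franciszka, Danuta) there are 4 shares of (1)/4 = 1/4 each.
Living: Oleg and Jolanta — each takes 1/4.
Deceased: Franciszka and Danuta. Their combined 1/2 is pooled and carried to generation 2.
At generation 2 (Waclaw, Radoslaw, Grzegorz, Agnieszka, Ludmila, Halina) there are 6 shares of (1/2)/6 = 1/12 each.
Living: Waclaw, Radoslaw, Grzegorz, Ludmila, and Halina — each takes 1/12.
Deceased: Agnieszka. That 1/12 share is carried to generation 3.
At generation 3 (Zofia, Kazimierz) there are 2 shares of (1/12)/2 = 1/24 each.
Living: Zofia and Kazimierz — each takes 1/24.

Grzegorz 1/12; Halina 1/12; Jolanta 1/4; Kazimierz 1/24; Ludmila 1/12; Oleg 1/4; Radoslaw 1/12; Waclaw 1/12; Zofia 1/24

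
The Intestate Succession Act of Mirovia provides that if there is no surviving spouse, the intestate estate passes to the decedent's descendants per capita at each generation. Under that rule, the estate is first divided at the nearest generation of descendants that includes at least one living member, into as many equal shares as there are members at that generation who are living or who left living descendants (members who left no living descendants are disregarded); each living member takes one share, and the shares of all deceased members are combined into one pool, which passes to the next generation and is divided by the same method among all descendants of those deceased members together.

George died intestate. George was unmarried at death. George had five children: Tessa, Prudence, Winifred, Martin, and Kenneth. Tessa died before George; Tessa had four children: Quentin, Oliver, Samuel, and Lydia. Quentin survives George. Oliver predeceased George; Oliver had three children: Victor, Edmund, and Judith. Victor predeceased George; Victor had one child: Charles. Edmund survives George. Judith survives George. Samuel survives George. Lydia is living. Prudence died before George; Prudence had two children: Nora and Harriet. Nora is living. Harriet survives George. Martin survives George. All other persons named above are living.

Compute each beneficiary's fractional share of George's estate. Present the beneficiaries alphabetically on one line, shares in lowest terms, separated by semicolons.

There is no surviving spouse, so the entire estate passes to George's descendants per capita at each generation.
At generation 1 (Tessa, Prudence, Winifred, Martin, Kenneth) there are 5 shares of (1)/5 = 1/5 each.
Living: Winifred, Martin, and Kenneth — each takes 1/5.
Deceased: Tessa and Prudence. Their combined 2/5 is pooled and carried to generation 2.
At generation 2 (Quentin, Oliver, Samuel, Lydia, Nora, Harriet) there are 6 shares of (2/5)/6 = 1/15 each.
Living: Quentin, Samuel, Lydia, Nora, and Harriet — each takes 1/15.
Deceased: Oliver. That 1/15 share is carried to generation 3.
At generation 3 (Victor, Edmund, Judith) there are 3 shares of (1/15)/3 = 1/45 each.
Living: Edmund and Judith — each takes 1/45.
Deceased: Victor. That 1/45 share is carried to generation 4.
At generation 4 (Charles) there are 1 shares of (1/45)/1 = 1/45 each.
Living: Charles — each takes 1/45.

Charles 1/45; Edmund 1/45; Harriet 1/15; Judith 1/45; Kenneth 1/5; Lydia 1/15; Martin 1/5; Nora 1/15; Quentin 1/15; Samuel 1/15; Winifred 1/5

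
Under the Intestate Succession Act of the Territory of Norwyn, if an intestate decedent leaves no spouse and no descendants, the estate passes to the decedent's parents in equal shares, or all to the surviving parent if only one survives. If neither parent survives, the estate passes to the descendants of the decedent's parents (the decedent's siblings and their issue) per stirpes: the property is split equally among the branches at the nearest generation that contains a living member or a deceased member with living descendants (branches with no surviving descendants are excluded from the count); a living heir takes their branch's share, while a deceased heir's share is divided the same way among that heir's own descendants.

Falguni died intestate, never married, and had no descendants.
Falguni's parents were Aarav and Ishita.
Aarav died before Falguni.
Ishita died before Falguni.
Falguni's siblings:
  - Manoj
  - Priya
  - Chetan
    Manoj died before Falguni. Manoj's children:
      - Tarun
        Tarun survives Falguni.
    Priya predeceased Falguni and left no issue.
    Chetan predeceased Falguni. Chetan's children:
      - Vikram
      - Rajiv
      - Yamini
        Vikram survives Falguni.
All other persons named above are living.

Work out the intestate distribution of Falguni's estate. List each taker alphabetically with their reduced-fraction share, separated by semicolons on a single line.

Neither parent survives and there are no descendants, so the estate passes to Falguni's siblings and their issue per stirpes.
Priya left no surviving issue, so that branch lapses and is disregarded.
The estate is divided into 2 equal shares of 1/2 among Manoj, Chetan.
Manoj predeceased; the 1/2 allotted to Manoj's branch passes to Manoj's issue by representation.
Tarun is the sole taker at this level and receives the full 1/2.
Chetan predeceased; the 1/2 allotted to Chetan's branch passes to Chetan's issue by representation.
The 1/2 is divided into 3 equal shares of 1/6 among Vikram, Rajiv, Yamini.
Vikram is living and takes 1/6.
Rajiv is living and takes 1/6.
Yamini is living and takes 1/6.

Rajiv 1/6; Tarun 1/2; Vikram 1/6; Yamini 1/6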